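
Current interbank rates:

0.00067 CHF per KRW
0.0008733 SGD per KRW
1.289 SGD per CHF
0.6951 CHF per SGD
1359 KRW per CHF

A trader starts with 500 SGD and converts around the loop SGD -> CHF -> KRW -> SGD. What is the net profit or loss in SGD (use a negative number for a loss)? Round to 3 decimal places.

-87.523

500 SGD × 0.6951 = 347.55 CHF
347.55 CHF × 1359 = 472320.45 KRW
472320.45 KRW × 0.0008733 = 412.477448985 SGD
Net change: 412.477448985 − 500 = -87.522551015 SGD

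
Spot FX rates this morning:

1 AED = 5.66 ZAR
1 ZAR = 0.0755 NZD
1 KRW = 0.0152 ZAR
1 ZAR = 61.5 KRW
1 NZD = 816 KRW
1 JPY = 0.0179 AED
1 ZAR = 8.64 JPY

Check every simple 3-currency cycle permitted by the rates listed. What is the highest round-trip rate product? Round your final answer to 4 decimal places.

KRW→ZAR→NZD→KRW: 0.0152 × 0.0755 × 816 = 0.93644
AED→ZAR→JPY→AED: 5.66 × 8.64 × 0.0179 = 0.87535
Maximum is KRW→ZAR→NZD→KRW at 0.9364; no arbitrage — every cycle loses value.

0.9364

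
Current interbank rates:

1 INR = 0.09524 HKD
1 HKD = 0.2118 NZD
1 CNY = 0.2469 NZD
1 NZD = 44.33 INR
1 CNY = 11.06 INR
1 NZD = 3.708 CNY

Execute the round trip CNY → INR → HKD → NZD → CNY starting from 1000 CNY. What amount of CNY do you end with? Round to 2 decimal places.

827.26

1000 CNY × 11.06 = 11060 INR
11060 INR × 0.09524 = 1053.3544 HKD
1053.3544 HKD × 0.2118 = 223.10046192 NZD
223.10046192 NZD × 3.708 = 827.25651279936 CNY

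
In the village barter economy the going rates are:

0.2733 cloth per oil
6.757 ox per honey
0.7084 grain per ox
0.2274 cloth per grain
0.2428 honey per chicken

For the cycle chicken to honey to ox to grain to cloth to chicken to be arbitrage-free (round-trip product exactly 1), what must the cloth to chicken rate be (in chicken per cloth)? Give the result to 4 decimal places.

3.7838

Known legs of the cycle: 0.2428 × 6.757 × 0.7084 × 0.2274 = 0.264284452059936
For no arbitrage the full-cycle product must be 1, so the missing rate is 1 / 0.264284452059936 ≈ 3.783802.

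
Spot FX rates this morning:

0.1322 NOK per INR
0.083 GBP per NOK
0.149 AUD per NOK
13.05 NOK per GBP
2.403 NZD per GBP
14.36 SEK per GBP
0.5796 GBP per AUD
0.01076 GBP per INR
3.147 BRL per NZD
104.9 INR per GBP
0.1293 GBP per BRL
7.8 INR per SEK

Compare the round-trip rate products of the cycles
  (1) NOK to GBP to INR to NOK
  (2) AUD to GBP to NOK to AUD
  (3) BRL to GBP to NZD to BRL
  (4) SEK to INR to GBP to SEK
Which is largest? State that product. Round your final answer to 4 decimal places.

1.2052

(1) 0.083 × 104.9 × 0.1322 = 1.15103
(2) 0.5796 × 13.05 × 0.149 = 1.12700
(3) 0.1293 × 2.403 × 3.147 = 0.97780
(4) 7.8 × 0.01076 × 14.36 = 1.20521
Highest is cycle (4) at 1.2052 (>1, arbitrage).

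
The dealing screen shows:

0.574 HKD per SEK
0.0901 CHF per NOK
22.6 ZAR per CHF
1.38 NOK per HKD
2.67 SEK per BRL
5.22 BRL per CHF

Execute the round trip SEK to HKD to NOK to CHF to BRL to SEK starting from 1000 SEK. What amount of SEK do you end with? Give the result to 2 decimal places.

994.71

1000 SEK × 0.574 = 574 HKD
574 HKD × 1.38 = 792.12 NOK
792.12 NOK × 0.0901 = 71.370012 CHF
71.370012 CHF × 5.22 = 372.55146264 BRL
372.55146264 BRL × 2.67 = 994.7124052488 SEK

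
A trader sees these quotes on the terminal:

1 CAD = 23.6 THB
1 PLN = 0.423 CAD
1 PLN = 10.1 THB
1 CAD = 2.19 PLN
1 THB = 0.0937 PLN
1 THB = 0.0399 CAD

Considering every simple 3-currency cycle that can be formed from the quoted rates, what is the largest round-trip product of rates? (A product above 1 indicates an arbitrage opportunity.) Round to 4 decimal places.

THB→PLN→CAD→THB: 0.0937 × 0.423 × 23.6 = 0.93539
THB→CAD→PLN→THB: 0.0399 × 2.19 × 10.1 = 0.88255
Maximum is THB→PLN→CAD→THB at 0.9354; no arbitrage — every cycle loses value.

0.9354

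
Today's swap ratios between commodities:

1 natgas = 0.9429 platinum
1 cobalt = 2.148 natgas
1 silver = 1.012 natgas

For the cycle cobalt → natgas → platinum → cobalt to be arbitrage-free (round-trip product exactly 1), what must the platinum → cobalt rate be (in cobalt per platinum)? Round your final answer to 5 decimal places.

0.49374

Known legs of the cycle: 2.148 × 0.9429 = 2.0253492
For no arbitrage the full-cycle product must be 1, so the missing rate is 1 / 2.0253492 ≈ 0.4937420.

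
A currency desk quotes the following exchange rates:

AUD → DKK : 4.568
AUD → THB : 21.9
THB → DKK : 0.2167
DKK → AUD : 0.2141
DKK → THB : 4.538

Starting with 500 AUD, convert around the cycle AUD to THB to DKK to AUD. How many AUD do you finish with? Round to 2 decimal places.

508.03

500 AUD × 21.9 = 10950 THB
10950 THB × 0.2167 = 2372.865 DKK
2372.865 DKK × 0.2141 = 508.0303965 AUD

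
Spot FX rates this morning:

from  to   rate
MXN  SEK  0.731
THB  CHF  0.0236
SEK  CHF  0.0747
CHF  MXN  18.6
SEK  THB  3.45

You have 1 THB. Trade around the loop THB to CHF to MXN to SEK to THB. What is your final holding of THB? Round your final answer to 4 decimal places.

1.1070

1 THB × 0.0236 = 0.0236 CHF
0.0236 CHF × 18.6 = 0.43896 MXN
0.43896 MXN × 0.731 = 0.32087976 SEK
0.32087976 SEK × 3.45 = 1.107035172 THB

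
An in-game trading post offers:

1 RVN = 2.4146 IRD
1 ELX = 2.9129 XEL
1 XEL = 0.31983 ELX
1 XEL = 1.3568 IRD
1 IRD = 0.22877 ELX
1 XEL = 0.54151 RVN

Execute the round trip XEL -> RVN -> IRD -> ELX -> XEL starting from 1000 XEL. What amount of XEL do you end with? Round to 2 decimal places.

871.32

1000 XEL × 0.54151 = 541.51 RVN
541.51 RVN × 2.4146 = 1307.530046 IRD
1307.530046 IRD × 0.22877 = 299.12364862342 ELX
299.12364862342 ELX × 2.9129 = 871.317276075160118 XEL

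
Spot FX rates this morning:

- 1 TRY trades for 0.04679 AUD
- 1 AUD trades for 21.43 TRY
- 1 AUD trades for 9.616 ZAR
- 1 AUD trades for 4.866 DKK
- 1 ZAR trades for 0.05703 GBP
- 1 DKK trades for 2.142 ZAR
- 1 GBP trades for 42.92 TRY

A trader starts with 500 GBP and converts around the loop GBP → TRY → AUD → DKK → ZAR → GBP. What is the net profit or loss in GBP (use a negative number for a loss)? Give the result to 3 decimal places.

500 GBP × 42.92 = 21460 TRY
21460 TRY × 0.04679 = 1004.1134 AUD
1004.1134 AUD × 4.866 = 4886.0158044 DKK
4886.0158044 DKK × 2.142 = 10465.8458530248 ZAR
10465.8458530248 ZAR × 0.05703 = 596.867188998004344 GBP
Net change: 596.867188998004344 − 500 = 96.867188998004344 GBP

96.867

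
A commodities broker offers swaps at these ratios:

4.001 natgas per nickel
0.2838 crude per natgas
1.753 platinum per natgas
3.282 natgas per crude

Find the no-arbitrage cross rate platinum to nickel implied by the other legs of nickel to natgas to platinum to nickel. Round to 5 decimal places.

0.14258

Known legs of the cycle: 4.001 × 1.753 = 7.013753
For no arbitrage the full-cycle product must be 1, so the missing rate is 1 / 7.013753 ≈ 0.1425770.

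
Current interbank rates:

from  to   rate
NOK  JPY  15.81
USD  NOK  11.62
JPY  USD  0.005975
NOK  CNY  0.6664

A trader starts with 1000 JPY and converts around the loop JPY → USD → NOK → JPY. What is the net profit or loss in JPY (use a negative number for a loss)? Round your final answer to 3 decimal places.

1000 JPY × 0.005975 = 5.975 USD
5.975 USD × 11.62 = 69.4295 NOK
69.4295 NOK × 15.81 = 1097.680395 JPY
Net change: 1097.680395 − 1000 = 97.680395 JPY

97.680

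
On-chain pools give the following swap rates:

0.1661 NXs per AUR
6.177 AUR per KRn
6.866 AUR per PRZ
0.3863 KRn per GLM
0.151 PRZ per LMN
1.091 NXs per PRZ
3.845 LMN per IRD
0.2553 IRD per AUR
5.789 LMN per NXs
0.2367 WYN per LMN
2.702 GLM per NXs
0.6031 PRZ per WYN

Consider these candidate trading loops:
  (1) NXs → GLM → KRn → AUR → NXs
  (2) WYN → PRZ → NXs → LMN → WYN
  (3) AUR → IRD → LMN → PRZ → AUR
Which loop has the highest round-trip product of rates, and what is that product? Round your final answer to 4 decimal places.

(1) 2.702 × 0.3863 × 6.177 × 0.1661 = 1.07092
(2) 0.6031 × 1.091 × 5.789 × 0.2367 = 0.90160
(3) 0.2553 × 3.845 × 0.151 × 6.866 = 1.01772
Highest is cycle (1) at 1.0709 (>1, arbitrage).

1.0709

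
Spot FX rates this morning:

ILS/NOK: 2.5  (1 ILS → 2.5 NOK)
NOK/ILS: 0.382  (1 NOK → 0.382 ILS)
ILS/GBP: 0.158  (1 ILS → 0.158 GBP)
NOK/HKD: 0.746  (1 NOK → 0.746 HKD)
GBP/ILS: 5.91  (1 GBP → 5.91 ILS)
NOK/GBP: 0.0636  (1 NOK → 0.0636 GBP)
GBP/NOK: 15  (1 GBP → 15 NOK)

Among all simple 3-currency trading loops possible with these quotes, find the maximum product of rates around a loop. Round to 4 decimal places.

0.9397

NOK→GBP→ILS→NOK: 0.0636 × 5.91 × 2.5 = 0.93969
NOK→ILS→GBP→NOK: 0.382 × 0.158 × 15 = 0.90534
Maximum is NOK→GBP→ILS→NOK at 0.9397; no arbitrage — every cycle loses value.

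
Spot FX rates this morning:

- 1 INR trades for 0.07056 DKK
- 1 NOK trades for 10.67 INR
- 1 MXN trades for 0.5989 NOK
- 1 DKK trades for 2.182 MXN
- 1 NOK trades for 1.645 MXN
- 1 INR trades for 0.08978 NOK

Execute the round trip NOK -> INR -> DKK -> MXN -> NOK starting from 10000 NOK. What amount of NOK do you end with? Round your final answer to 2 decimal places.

10000 NOK × 10.67 = 106700 INR
106700 INR × 0.07056 = 7528.752 DKK
7528.752 DKK × 2.182 = 16427.736864 MXN
16427.736864 MXN × 0.5989 = 9838.5716078496 NOK

9838.57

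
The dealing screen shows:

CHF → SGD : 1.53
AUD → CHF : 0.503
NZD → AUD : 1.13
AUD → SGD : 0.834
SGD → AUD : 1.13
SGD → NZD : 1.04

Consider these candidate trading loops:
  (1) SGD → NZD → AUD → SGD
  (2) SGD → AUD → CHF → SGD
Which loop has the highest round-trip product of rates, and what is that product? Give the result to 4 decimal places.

(1) 1.04 × 1.13 × 0.834 = 0.98012
(2) 1.13 × 0.503 × 1.53 = 0.86964
Highest is cycle (1) at 0.9801 (≤1, no arbitrage).

0.9801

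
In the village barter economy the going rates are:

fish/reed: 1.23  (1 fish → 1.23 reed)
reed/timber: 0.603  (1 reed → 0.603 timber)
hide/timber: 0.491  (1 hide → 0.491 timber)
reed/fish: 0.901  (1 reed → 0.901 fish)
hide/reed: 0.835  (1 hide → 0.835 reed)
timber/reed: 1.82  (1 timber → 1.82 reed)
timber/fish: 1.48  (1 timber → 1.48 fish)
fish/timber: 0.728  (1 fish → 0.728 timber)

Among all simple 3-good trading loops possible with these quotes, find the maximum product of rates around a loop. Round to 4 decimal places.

fish→timber→reed→fish: 0.728 × 1.82 × 0.901 = 1.19379
fish→reed→timber→fish: 1.23 × 0.603 × 1.48 = 1.09770
Maximum is fish→timber→reed→fish at 1.1938; arbitrage exists.

1.1938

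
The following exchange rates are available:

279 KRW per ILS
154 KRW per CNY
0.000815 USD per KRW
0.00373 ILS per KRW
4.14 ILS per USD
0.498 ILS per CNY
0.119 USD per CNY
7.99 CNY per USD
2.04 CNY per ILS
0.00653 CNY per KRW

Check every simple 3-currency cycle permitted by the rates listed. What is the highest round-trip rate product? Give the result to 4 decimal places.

CNY→KRW→ILS→CNY: 154 × 0.00373 × 2.04 = 1.17182
CNY→USD→ILS→CNY: 0.119 × 4.14 × 2.04 = 1.00503
CNY→KRW→USD→CNY: 154 × 0.000815 × 7.99 = 1.00282
USD→ILS→KRW→USD: 4.14 × 279 × 0.000815 = 0.94137
CNY→ILS→KRW→CNY: 0.498 × 279 × 0.00653 = 0.90729
Maximum is CNY→KRW→ILS→CNY at 1.1718; arbitrage exists.

1.1718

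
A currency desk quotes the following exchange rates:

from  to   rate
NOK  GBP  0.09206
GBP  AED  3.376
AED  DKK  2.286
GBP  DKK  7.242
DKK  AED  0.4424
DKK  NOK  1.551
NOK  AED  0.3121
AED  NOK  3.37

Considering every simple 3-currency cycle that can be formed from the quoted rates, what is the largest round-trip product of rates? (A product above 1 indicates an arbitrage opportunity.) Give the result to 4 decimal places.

AED→DKK→NOK→AED: 2.286 × 1.551 × 0.3121 = 1.10658
AED→NOK→GBP→AED: 3.37 × 0.09206 × 3.376 = 1.04738
GBP→DKK→NOK→GBP: 7.242 × 1.551 × 0.09206 = 1.03405
Maximum is AED→DKK→NOK→AED at 1.1066; arbitrage exists.

1.1066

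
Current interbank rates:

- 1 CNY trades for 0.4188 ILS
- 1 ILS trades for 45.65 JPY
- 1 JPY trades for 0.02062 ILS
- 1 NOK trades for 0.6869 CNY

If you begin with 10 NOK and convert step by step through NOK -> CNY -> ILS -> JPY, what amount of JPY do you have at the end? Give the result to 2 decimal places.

131.32

10 NOK × 0.6869 = 6.869 CNY
6.869 CNY × 0.4188 = 2.8767372 ILS
2.8767372 ILS × 45.65 = 131.32305318 JPY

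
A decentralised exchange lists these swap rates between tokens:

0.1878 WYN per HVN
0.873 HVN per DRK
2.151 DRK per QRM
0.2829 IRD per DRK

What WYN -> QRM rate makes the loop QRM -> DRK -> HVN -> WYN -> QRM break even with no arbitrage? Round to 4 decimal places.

2.8356

Known legs of the cycle: 2.151 × 0.873 × 0.1878 = 0.3526551594
For no arbitrage the full-cycle product must be 1, so the missing rate is 1 / 0.3526551594 ≈ 2.835631.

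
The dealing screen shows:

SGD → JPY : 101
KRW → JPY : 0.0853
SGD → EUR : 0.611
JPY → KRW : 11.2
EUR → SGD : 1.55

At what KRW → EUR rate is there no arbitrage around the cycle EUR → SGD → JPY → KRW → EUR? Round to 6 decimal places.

0.000570

Known legs of the cycle: 1.55 × 101 × 11.2 = 1753.36
For no arbitrage the full-cycle product must be 1, so the missing rate is 1 / 1753.36 ≈ 0.00057033.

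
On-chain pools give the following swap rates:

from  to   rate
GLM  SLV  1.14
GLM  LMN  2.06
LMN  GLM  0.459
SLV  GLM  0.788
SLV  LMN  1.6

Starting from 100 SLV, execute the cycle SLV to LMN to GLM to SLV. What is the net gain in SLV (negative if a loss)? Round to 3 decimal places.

-16.278

100 SLV × 1.6 = 160 LMN
160 LMN × 0.459 = 73.44 GLM
73.44 GLM × 1.14 = 83.7216 SLV
Net change: 83.7216 − 100 = -16.2784 SLV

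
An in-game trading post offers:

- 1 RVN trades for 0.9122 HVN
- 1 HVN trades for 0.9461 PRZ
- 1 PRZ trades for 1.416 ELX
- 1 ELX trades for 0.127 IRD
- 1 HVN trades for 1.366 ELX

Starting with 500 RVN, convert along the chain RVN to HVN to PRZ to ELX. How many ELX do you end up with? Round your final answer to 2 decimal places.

611.03

500 RVN × 0.9122 = 456.1 HVN
456.1 HVN × 0.9461 = 431.51621 PRZ
431.51621 PRZ × 1.416 = 611.02695336 ELX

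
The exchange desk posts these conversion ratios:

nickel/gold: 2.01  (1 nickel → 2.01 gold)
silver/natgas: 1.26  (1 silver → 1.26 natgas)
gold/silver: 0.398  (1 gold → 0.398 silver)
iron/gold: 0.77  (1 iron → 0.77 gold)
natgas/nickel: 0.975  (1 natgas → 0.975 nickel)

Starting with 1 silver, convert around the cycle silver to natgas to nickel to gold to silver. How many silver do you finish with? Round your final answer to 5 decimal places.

1 silver × 1.26 = 1.26 natgas
1.26 natgas × 0.975 = 1.2285 nickel
1.2285 nickel × 2.01 = 2.469285 gold
2.469285 gold × 0.398 = 0.98277543 silver

0.98278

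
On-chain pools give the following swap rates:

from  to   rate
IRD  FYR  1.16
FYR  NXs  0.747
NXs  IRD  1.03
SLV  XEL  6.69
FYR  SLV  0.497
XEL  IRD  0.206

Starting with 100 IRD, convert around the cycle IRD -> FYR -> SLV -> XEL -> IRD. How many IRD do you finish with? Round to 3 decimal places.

79.453

100 IRD × 1.16 = 116 FYR
116 FYR × 0.497 = 57.652 SLV
57.652 SLV × 6.69 = 385.69188 XEL
385.69188 XEL × 0.206 = 79.45252728 IRD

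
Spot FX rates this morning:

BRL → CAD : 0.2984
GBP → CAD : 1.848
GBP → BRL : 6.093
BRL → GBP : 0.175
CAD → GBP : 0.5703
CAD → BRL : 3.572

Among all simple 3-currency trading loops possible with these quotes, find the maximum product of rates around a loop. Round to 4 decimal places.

1.1552

BRL→GBP→CAD→BRL: 0.175 × 1.848 × 3.572 = 1.15518
BRL→CAD→GBP→BRL: 0.2984 × 0.5703 × 6.093 = 1.03689
Maximum is BRL→GBP→CAD→BRL at 1.1552; arbitrage exists.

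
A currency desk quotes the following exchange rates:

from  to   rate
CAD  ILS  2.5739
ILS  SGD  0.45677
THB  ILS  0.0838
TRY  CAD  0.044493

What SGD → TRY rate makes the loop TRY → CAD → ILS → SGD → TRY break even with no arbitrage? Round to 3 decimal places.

Known legs of the cycle: 0.044493 × 2.5739 × 0.45677 = 0.052309543721379
For no arbitrage the full-cycle product must be 1, so the missing rate is 1 / 0.052309543721379 ≈ 19.11697.

19.117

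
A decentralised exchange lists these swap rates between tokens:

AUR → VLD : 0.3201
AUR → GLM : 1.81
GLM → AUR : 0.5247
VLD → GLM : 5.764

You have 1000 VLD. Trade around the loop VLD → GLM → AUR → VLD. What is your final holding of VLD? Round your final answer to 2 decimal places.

968.10

1000 VLD × 5.764 = 5764 GLM
5764 GLM × 0.5247 = 3024.3708 AUR
3024.3708 AUR × 0.3201 = 968.10109308 VLD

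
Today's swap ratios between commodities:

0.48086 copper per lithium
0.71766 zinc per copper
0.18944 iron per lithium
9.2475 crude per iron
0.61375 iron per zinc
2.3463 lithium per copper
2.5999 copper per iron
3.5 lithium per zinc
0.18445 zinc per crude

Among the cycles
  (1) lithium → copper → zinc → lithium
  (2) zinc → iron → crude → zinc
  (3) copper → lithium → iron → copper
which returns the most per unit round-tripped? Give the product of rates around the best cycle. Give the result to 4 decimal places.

1.2078

(1) 0.48086 × 0.71766 × 3.5 = 1.20783
(2) 0.61375 × 9.2475 × 0.18445 = 1.04687
(3) 2.3463 × 0.18944 × 2.5999 = 1.15561
Highest is cycle (1) at 1.2078 (>1, arbitrage).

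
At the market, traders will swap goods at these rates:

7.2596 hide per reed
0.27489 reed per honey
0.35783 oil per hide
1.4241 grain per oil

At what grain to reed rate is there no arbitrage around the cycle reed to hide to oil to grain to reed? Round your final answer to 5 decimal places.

Known legs of the cycle: 7.2596 × 0.35783 × 1.4241 = 3.6993883694988
For no arbitrage the full-cycle product must be 1, so the missing rate is 1 / 3.6993883694988 ≈ 0.2703150.

0.27031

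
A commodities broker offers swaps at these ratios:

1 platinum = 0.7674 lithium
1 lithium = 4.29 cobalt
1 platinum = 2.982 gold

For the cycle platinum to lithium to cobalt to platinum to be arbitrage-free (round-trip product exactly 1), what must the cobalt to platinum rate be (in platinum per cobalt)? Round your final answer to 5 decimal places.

Known legs of the cycle: 0.7674 × 4.29 = 3.292146
For no arbitrage the full-cycle product must be 1, so the missing rate is 1 / 3.292146 ≈ 0.3037532.

0.30375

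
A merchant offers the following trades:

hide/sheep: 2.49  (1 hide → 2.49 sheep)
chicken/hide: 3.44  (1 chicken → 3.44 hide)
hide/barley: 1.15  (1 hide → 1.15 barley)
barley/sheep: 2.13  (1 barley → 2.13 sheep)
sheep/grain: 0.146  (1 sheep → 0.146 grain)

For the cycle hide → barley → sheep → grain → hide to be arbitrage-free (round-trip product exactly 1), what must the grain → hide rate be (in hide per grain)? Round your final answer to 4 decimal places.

2.7962

Known legs of the cycle: 1.15 × 2.13 × 0.146 = 0.357627
For no arbitrage the full-cycle product must be 1, so the missing rate is 1 / 0.357627 ≈ 2.796209.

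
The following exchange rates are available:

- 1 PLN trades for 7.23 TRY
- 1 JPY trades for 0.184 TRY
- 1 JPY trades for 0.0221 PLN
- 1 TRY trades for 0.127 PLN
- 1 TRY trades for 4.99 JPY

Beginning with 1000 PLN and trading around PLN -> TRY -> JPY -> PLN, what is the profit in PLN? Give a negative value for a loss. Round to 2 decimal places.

1000 PLN × 7.23 = 7230 TRY
7230 TRY × 4.99 = 36077.7 JPY
36077.7 JPY × 0.0221 = 797.31717 PLN
Net change: 797.31717 − 1000 = -202.68283 PLN

-202.68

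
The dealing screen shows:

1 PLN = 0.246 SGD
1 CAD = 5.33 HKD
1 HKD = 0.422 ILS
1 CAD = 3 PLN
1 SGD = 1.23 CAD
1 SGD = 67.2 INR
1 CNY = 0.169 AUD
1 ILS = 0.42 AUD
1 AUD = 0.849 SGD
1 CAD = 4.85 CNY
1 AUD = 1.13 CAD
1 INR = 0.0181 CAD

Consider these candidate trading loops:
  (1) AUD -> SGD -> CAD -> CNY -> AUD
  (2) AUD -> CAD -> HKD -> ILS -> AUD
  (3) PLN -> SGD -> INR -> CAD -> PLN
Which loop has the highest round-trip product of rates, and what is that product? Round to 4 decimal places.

1.0675

(1) 0.849 × 1.23 × 4.85 × 0.169 = 0.85594
(2) 1.13 × 5.33 × 0.422 × 0.42 = 1.06750
(3) 0.246 × 67.2 × 0.0181 × 3 = 0.89764
Highest is cycle (2) at 1.0675 (>1, arbitrage).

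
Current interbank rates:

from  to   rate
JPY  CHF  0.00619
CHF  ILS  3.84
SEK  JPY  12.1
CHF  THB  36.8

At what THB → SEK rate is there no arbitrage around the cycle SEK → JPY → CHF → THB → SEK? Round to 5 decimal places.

Known legs of the cycle: 12.1 × 0.00619 × 36.8 = 2.7562832
For no arbitrage the full-cycle product must be 1, so the missing rate is 1 / 2.7562832 ≈ 0.3628074.

0.36281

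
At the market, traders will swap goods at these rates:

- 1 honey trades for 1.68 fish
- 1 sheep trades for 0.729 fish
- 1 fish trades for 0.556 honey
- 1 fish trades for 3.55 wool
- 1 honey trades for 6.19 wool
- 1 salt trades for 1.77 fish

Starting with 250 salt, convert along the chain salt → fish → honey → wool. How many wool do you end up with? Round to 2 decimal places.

250 salt × 1.77 = 442.5 fish
442.5 fish × 0.556 = 246.03 honey
246.03 honey × 6.19 = 1522.9257 wool

1522.93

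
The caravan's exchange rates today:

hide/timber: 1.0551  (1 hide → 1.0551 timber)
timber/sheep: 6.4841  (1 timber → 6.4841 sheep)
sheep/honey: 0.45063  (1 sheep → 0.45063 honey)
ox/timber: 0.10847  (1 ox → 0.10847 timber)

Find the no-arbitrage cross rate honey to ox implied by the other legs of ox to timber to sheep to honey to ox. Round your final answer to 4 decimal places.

Known legs of the cycle: 0.10847 × 6.4841 × 0.45063 = 0.31694174525601
For no arbitrage the full-cycle product must be 1, so the missing rate is 1 / 0.31694174525601 ≈ 3.155154.

3.1552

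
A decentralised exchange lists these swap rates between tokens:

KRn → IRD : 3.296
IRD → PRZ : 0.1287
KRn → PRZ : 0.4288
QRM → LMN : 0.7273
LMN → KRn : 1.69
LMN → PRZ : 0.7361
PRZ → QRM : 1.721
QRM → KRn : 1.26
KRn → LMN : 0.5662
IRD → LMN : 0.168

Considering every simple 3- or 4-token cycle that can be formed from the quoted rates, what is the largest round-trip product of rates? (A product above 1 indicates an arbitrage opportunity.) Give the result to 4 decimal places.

0.9358

LMN→KRn→IRD→LMN: 1.69 × 3.296 × 0.168 = 0.93580
KRn→PRZ→QRM→KRn: 0.4288 × 1.721 × 1.26 = 0.92984
LMN→PRZ→QRM→LMN: 0.7361 × 1.721 × 0.7273 = 0.92136
KRn→IRD→PRZ→QRM→KRn: 3.296 × 0.1287 × 1.721 × 1.26 = 0.91985
LMN→KRn→PRZ→QRM→LMN: 1.69 × 0.4288 × 1.721 × 0.7273 = 0.90706
LMN→PRZ→QRM→KRn→LMN: 0.7361 × 1.721 × 1.26 × 0.5662 = 0.90377
Maximum is LMN→KRn→IRD→LMN at 0.9358; no arbitrage — every cycle loses value.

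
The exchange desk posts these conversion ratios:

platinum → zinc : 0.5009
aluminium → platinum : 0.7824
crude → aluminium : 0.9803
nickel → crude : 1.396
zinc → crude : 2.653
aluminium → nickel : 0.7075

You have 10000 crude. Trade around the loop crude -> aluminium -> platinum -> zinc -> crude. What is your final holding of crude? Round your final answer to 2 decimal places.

10192.39

10000 crude × 0.9803 = 9803 aluminium
9803 aluminium × 0.7824 = 7669.8672 platinum
7669.8672 platinum × 0.5009 = 3841.83648048 zinc
3841.83648048 zinc × 2.653 = 10192.39218271344 crude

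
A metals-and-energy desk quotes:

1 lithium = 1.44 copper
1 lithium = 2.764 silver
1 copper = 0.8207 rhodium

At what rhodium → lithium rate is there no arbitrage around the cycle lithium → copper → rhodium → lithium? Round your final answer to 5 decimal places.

0.84616

Known legs of the cycle: 1.44 × 0.8207 = 1.181808
For no arbitrage the full-cycle product must be 1, so the missing rate is 1 / 1.181808 ≈ 0.8461611.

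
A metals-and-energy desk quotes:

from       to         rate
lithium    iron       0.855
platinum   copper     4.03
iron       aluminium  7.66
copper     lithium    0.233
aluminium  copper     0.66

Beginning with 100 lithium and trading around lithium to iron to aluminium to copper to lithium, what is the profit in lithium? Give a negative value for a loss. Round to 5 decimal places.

100 lithium × 0.855 = 85.5 iron
85.5 iron × 7.66 = 654.93 aluminium
654.93 aluminium × 0.66 = 432.2538 copper
432.2538 copper × 0.233 = 100.7151354 lithium
Net change: 100.7151354 − 100 = 0.7151354 lithium

0.71514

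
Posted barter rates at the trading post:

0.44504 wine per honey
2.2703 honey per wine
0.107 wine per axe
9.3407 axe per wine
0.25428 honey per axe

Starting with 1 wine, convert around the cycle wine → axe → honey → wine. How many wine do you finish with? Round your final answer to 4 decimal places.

1 wine × 9.3407 = 9.3407 axe
9.3407 axe × 0.25428 = 2.375153196 honey
2.375153196 honey × 0.44504 = 1.05703817834784 wine

1.0570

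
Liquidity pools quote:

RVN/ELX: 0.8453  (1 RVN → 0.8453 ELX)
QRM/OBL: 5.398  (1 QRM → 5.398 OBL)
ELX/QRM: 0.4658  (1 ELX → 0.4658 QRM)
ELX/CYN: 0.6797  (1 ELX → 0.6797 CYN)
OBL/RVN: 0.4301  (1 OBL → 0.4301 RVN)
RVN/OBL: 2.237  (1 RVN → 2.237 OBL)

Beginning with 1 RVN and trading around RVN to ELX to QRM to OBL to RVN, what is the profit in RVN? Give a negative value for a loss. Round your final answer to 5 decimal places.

1 RVN × 0.8453 = 0.8453 ELX
0.8453 ELX × 0.4658 = 0.39374074 QRM
0.39374074 QRM × 5.398 = 2.12541251452 OBL
2.12541251452 OBL × 0.4301 = 0.914139922495052 RVN
Net change: 0.914139922495052 − 1 = -0.085860077504948 RVN

-0.08586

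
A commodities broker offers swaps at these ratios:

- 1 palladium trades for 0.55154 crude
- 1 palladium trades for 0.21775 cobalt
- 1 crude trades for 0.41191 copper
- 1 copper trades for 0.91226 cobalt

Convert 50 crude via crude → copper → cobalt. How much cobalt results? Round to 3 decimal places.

18.788

50 crude × 0.41191 = 20.5955 copper
20.5955 copper × 0.91226 = 18.78845083 cobalt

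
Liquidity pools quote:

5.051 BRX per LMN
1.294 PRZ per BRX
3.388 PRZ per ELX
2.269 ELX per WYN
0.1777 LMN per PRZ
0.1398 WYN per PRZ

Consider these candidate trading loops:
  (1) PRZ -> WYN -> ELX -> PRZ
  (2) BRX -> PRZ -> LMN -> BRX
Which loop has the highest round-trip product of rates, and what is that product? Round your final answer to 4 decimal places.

(1) 0.1398 × 2.269 × 3.388 = 1.07469
(2) 1.294 × 0.1777 × 5.051 = 1.16145
Highest is cycle (2) at 1.1614 (>1, arbitrage).

1.1614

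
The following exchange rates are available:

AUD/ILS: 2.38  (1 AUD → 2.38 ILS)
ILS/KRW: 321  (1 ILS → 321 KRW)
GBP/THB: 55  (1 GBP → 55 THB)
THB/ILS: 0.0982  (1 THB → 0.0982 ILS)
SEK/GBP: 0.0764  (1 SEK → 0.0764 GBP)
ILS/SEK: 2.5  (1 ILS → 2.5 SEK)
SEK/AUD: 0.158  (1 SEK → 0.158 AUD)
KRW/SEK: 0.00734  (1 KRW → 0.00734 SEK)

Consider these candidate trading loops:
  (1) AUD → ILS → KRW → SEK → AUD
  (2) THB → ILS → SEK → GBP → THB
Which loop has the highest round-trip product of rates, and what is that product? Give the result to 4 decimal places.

(1) 2.38 × 321 × 0.00734 × 0.158 = 0.88600
(2) 0.0982 × 2.5 × 0.0764 × 55 = 1.03159
Highest is cycle (2) at 1.0316 (>1, arbitrage).

1.0316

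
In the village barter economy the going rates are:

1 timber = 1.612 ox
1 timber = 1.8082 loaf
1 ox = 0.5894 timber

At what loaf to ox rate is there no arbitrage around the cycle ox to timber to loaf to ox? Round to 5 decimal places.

0.93830

Known legs of the cycle: 0.5894 × 1.8082 = 1.06575308
For no arbitrage the full-cycle product must be 1, so the missing rate is 1 / 1.06575308 ≈ 0.9383036.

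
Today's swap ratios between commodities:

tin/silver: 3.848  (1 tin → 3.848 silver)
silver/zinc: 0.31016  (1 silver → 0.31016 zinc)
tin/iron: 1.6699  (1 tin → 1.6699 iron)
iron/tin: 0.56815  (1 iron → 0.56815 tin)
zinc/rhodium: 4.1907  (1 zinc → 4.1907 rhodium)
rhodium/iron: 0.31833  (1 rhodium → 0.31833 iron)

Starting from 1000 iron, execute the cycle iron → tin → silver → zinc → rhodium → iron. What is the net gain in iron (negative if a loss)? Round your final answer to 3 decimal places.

1000 iron × 0.56815 = 568.15 tin
568.15 tin × 3.848 = 2186.2412 silver
2186.2412 silver × 0.31016 = 678.084570592 zinc
678.084570592 zinc × 4.1907 = 2841.6490099798944 rhodium
2841.6490099798944 rhodium × 0.31833 = 904.582129346899784352 iron
Net change: 904.582129346899784352 − 1000 = -95.417870653100215648 iron

-95.418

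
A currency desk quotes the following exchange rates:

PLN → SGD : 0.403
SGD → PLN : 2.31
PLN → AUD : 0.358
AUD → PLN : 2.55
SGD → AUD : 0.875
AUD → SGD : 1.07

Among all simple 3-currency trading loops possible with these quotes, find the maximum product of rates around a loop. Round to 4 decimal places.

SGD→AUD→PLN→SGD: 0.875 × 2.55 × 0.403 = 0.89919
SGD→PLN→AUD→SGD: 2.31 × 0.358 × 1.07 = 0.88487
Maximum is SGD→AUD→PLN→SGD at 0.8992; no arbitrage — every cycle loses value.

0.8992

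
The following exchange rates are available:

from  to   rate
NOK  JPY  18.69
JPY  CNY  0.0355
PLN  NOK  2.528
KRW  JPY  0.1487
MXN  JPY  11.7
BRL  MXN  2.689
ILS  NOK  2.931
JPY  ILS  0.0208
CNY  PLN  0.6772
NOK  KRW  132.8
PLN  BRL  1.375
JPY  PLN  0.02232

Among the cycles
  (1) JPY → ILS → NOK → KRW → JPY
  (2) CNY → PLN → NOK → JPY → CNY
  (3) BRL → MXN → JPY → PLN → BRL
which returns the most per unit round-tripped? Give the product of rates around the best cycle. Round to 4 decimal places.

1.2039

(1) 0.0208 × 2.931 × 132.8 × 0.1487 = 1.20389
(2) 0.6772 × 2.528 × 18.69 × 0.0355 = 1.13588
(3) 2.689 × 11.7 × 0.02232 × 1.375 = 0.96555
Highest is cycle (1) at 1.2039 (>1, arbitrage).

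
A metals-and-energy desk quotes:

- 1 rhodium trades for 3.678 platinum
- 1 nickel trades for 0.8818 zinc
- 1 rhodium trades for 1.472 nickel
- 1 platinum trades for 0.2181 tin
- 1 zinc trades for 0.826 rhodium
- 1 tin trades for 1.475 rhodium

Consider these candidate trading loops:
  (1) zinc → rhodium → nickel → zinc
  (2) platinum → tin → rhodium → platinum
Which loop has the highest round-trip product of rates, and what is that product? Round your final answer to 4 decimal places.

1.1832

(1) 0.826 × 1.472 × 0.8818 = 1.07216
(2) 0.2181 × 1.475 × 3.678 = 1.18320
Highest is cycle (2) at 1.1832 (>1, arbitrage).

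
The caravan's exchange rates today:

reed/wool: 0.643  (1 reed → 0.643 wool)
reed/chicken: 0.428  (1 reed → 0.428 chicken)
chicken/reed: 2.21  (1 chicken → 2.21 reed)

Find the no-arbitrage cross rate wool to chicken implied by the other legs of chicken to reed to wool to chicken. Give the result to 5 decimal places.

0.70371

Known legs of the cycle: 2.21 × 0.643 = 1.42103
For no arbitrage the full-cycle product must be 1, so the missing rate is 1 / 1.42103 ≈ 0.7037149.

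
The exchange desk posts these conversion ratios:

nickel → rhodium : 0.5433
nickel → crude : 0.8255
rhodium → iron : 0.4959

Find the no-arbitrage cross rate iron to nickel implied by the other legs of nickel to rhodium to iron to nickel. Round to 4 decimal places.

3.7116

Known legs of the cycle: 0.5433 × 0.4959 = 0.26942247
For no arbitrage the full-cycle product must be 1, so the missing rate is 1 / 0.26942247 ≈ 3.711643.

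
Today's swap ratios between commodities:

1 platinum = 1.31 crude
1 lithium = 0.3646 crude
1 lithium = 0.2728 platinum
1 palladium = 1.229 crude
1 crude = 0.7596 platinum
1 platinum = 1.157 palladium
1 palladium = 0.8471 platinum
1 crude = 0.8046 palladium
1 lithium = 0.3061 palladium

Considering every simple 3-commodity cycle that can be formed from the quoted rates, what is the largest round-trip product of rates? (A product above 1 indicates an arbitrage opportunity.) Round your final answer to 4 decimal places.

crude→platinum→palladium→crude: 0.7596 × 1.157 × 1.229 = 1.08012
crude→palladium→platinum→crude: 0.8046 × 0.8471 × 1.31 = 0.89287
Maximum is crude→platinum→palladium→crude at 1.0801; arbitrage exists.

1.0801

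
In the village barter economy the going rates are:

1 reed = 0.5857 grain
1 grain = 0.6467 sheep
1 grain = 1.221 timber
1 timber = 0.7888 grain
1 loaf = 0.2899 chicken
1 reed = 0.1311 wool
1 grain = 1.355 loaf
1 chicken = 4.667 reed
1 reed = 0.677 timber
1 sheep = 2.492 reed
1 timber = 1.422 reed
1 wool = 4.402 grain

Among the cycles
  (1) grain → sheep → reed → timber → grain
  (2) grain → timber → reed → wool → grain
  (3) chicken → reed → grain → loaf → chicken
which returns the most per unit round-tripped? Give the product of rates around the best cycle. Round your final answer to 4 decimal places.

(1) 0.6467 × 2.492 × 0.677 × 0.7888 = 0.86061
(2) 1.221 × 1.422 × 0.1311 × 4.402 = 1.00200
(3) 4.667 × 0.5857 × 1.355 × 0.2899 = 1.07374
Highest is cycle (3) at 1.0737 (>1, arbitrage).

1.0737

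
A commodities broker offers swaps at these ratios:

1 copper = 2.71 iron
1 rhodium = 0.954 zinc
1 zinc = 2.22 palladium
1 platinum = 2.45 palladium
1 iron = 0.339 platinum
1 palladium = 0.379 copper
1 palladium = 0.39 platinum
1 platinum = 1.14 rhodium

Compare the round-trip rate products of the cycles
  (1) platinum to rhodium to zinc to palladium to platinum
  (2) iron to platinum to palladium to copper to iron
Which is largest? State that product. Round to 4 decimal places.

(1) 1.14 × 0.954 × 2.22 × 0.39 = 0.94161
(2) 0.339 × 2.45 × 0.379 × 2.71 = 0.85305
Highest is cycle (1) at 0.9416 (≤1, no arbitrage).

0.9416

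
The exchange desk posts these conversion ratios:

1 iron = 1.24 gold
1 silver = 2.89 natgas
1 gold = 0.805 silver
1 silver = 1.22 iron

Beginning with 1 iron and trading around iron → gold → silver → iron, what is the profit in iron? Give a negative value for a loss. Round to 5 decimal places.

1 iron × 1.24 = 1.24 gold
1.24 gold × 0.805 = 0.9982 silver
0.9982 silver × 1.22 = 1.217804 iron
Net change: 1.217804 − 1 = 0.217804 iron

0.21780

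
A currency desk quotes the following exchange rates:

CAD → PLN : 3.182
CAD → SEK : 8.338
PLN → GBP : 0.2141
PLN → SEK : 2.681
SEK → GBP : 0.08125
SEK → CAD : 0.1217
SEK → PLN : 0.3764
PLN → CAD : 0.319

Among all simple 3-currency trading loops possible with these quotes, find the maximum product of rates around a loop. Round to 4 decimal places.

CAD→PLN→SEK→CAD: 3.182 × 2.681 × 0.1217 = 1.03822
CAD→SEK→PLN→CAD: 8.338 × 0.3764 × 0.319 = 1.00116
Maximum is CAD→PLN→SEK→CAD at 1.0382; arbitrage exists.

1.0382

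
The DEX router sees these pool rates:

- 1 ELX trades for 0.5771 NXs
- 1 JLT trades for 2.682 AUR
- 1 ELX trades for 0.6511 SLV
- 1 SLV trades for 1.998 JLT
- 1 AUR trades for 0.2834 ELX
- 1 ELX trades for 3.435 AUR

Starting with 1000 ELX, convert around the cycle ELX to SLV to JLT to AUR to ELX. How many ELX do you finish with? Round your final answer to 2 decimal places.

1000 ELX × 0.6511 = 651.1 SLV
651.1 SLV × 1.998 = 1300.8978 JLT
1300.8978 JLT × 2.682 = 3489.0078996 AUR
3489.0078996 AUR × 0.2834 = 988.78483874664 ELX

988.78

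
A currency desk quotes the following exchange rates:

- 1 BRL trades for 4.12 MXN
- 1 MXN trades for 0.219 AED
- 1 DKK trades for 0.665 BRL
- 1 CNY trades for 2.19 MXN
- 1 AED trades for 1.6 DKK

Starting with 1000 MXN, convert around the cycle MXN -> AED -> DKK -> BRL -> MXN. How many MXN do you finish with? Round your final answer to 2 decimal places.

1000 MXN × 0.219 = 219 AED
219 AED × 1.6 = 350.4 DKK
350.4 DKK × 0.665 = 233.016 BRL
233.016 BRL × 4.12 = 960.02592 MXN

960.03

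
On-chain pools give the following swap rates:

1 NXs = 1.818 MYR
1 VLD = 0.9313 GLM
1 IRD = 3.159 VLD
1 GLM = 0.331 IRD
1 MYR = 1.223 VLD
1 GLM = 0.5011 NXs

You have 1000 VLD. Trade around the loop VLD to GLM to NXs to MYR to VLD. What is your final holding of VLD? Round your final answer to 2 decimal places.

1037.61

1000 VLD × 0.9313 = 931.3 GLM
931.3 GLM × 0.5011 = 466.67443 NXs
466.67443 NXs × 1.818 = 848.41411374 MYR
848.41411374 MYR × 1.223 = 1037.61046110402 VLD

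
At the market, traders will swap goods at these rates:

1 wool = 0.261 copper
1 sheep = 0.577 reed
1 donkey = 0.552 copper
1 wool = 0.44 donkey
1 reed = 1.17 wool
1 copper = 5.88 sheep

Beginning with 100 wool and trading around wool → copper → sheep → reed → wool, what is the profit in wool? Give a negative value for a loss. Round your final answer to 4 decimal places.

100 wool × 0.261 = 26.1 copper
26.1 copper × 5.88 = 153.468 sheep
153.468 sheep × 0.577 = 88.551036 reed
88.551036 reed × 1.17 = 103.60471212 wool
Net change: 103.60471212 − 100 = 3.60471212 wool

3.6047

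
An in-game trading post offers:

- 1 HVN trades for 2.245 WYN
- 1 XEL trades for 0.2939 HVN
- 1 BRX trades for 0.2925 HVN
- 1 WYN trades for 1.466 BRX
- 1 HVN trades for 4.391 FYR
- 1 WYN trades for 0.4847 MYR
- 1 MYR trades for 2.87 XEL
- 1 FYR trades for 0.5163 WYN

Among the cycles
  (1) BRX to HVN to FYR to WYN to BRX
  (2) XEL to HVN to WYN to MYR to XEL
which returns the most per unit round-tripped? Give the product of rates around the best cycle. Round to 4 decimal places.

(1) 0.2925 × 4.391 × 0.5163 × 1.466 = 0.97213
(2) 0.2939 × 2.245 × 0.4847 × 2.87 = 0.91785
Highest is cycle (1) at 0.9721 (≤1, no arbitrage).

0.9721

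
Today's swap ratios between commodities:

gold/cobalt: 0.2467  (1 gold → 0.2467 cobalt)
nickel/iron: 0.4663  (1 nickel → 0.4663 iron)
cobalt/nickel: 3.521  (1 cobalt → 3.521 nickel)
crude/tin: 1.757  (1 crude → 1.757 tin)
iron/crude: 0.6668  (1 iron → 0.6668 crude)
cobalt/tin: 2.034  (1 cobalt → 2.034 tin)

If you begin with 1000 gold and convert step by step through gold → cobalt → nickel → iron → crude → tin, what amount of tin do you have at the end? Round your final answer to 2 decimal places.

474.53

1000 gold × 0.2467 = 246.7 cobalt
246.7 cobalt × 3.521 = 868.6307 nickel
868.6307 nickel × 0.4663 = 405.04249541 iron
405.04249541 iron × 0.6668 = 270.082335939388 crude
270.082335939388 crude × 1.757 = 474.534664245504716 tin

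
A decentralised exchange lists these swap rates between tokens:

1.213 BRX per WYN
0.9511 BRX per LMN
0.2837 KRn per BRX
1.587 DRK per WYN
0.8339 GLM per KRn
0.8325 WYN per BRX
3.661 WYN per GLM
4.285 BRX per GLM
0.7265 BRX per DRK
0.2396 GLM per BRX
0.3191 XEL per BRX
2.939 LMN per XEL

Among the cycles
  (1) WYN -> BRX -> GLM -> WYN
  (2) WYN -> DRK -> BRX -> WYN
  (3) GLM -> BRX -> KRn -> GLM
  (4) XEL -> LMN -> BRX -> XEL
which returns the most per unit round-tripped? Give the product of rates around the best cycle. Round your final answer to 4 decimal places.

(1) 1.213 × 0.2396 × 3.661 = 1.06401
(2) 1.587 × 0.7265 × 0.8325 = 0.95984
(3) 4.285 × 0.2837 × 0.8339 = 1.01373
(4) 2.939 × 0.9511 × 0.3191 = 0.89197
Highest is cycle (1) at 1.0640 (>1, arbitrage).

1.0640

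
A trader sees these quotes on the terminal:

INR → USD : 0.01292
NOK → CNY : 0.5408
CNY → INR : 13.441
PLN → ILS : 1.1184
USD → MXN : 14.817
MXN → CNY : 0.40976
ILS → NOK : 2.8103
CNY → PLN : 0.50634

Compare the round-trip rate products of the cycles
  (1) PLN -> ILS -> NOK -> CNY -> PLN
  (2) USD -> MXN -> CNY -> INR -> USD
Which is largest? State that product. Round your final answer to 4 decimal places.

(1) 1.1184 × 2.8103 × 0.5408 × 0.50634 = 0.86065
(2) 14.817 × 0.40976 × 13.441 × 0.01292 = 1.05435
Highest is cycle (2) at 1.0543 (>1, arbitrage).

1.0543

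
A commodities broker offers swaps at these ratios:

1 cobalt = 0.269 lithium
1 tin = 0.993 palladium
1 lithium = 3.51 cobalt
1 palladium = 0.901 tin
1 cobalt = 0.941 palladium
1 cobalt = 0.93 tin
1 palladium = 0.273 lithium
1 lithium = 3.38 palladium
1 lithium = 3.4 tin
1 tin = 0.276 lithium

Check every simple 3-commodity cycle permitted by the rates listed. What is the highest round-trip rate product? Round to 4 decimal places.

lithium→tin→palladium→lithium: 3.4 × 0.993 × 0.273 = 0.92170
lithium→cobalt→palladium→lithium: 3.51 × 0.941 × 0.273 = 0.90169
lithium→cobalt→tin→lithium: 3.51 × 0.93 × 0.276 = 0.90095
lithium→palladium→tin→lithium: 3.38 × 0.901 × 0.276 = 0.84052
Maximum is lithium→tin→palladium→lithium at 0.9217; no arbitrage — every cycle loses value.

0.9217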